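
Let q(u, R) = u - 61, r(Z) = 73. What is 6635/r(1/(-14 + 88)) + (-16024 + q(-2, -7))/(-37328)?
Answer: 248845631/2724944 ≈ 91.321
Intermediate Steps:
q(u, R) = -61 + u
6635/r(1/(-14 + 88)) + (-16024 + q(-2, -7))/(-37328) = 6635/73 + (-16024 + (-61 - 2))/(-37328) = 6635*(1/73) + (-16024 - 63)*(-1/37328) = 6635/73 - 16087*(-1/37328) = 6635/73 + 16087/37328 = 248845631/2724944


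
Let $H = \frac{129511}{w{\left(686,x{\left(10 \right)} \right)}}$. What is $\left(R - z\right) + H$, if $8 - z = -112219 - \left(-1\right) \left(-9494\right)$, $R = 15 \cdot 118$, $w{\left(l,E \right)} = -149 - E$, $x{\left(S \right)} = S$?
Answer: $- \frac{19201720}{159} \approx -1.2077 \cdot 10^{5}$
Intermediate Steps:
$R = 1770$
$z = 121721$ ($z = 8 - \left(-112219 - \left(-1\right) \left(-9494\right)\right) = 8 - \left(-112219 - 9494\right) = 8 - -121713 = 8 + 121713 = 121721$)
$H = - \frac{129511}{159}$ ($H = \frac{129511}{-149 - 10} = \frac{129511}{-159} = 129511 \left(- \frac{1}{159}\right) = - \frac{129511}{159} \approx -814.53$)
$\left(R - z\right) + H = \left(1770 - 121721\right) - \frac{129511}{159} = -119951 - \frac{129511}{159} = - \frac{19201720}{159}$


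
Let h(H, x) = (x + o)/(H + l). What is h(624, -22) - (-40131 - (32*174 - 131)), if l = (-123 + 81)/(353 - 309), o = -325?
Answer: 624592942/13707 ≈ 45567.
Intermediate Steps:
l = -21/22 (l = -42/44 = -42*1/44 = -21/22 ≈ -0.95455)
h(H, x) = (-325 + x)/(-21/22 + H) (h(H, x) = (x - 325)/(H - 21/22) = (-325 + x)/(-21/22 + H))
h(624, -22) - (-40131 - (32*174 - 131)) = 22*(-325 - 22)/(-21 + 22*624) - (-40131 - (32*174 - 131)) = 22*(-347)/(-21 + 13728) - (-40131 - (5568 - 131)) = 22*(-347)/13707 - (-40131 - 1*5437) = 22*(1/13707)*(-347) - (-40131 - 5437) = -7634/13707 - 1*(-45568) = -7634/13707 + 45568 = 624592942/13707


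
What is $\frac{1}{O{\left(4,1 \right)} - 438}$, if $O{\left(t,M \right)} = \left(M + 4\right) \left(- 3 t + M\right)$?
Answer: $- \frac{1}{493} \approx -0.0020284$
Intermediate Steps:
$O{\left(t,M \right)} = \left(4 + M\right) \left(M - 3 t\right)$
$\frac{1}{O{\left(4,1 \right)} - 438} = \frac{1}{\left(1^{2} - 48 + 4 \cdot 1 - 3 \cdot 4\right) - 438} = \frac{1}{\left(1 - 48 + 4 - 12\right) - 438} = \frac{1}{-55 - 438} = \frac{1}{-493} = - \frac{1}{493}$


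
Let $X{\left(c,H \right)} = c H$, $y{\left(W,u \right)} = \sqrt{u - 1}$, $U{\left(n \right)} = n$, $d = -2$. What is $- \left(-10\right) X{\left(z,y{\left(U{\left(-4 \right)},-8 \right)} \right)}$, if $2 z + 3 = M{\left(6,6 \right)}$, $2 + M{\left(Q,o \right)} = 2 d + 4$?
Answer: $- 75 i \approx - 75.0 i$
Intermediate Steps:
$M{\left(Q,o \right)} = -2$ ($M{\left(Q,o \right)} = -2 + \left(2 \left(-2\right) + 4\right) = -2 + \left(-4 + 4\right) = -2 + 0 = -2$)
$y{\left(W,u \right)} = \sqrt{-1 + u}$
$z = - \frac{5}{2}$ ($z = - \frac{3}{2} + \frac{1}{2} \left(-2\right) = - \frac{3}{2} - 1 = - \frac{5}{2} \approx -2.5$)
$X{\left(c,H \right)} = H c$
$- \left(-10\right) X{\left(z,y{\left(U{\left(-4 \right)},-8 \right)} \right)} = - \left(-10\right) \sqrt{-1 - 8} \left(- \frac{5}{2}\right) = - \left(-10\right) \sqrt{-9} \left(- \frac{5}{2}\right) = - \left(-10\right) 3 i \left(- \frac{5}{2}\right) = - \left(-10\right) \left(- \frac{15 i}{2}\right) = - 75 i$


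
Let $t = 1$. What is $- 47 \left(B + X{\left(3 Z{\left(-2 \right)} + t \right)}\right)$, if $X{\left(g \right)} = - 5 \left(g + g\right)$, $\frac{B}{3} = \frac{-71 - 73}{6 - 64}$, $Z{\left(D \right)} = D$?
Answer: $- \frac{78302}{29} \approx -2700.1$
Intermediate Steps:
$B = \frac{216}{29}$ ($B = 3 \frac{-71 - 73}{6 - 64} = 3 \left(- \frac{144}{-58}\right) = 3 \left(\left(-144\right) \left(- \frac{1}{58}\right)\right) = 3 \cdot \frac{72}{29} = \frac{216}{29} \approx 7.4483$)
$X{\left(g \right)} = - 10 g$ ($X{\left(g \right)} = - 5 \cdot 2 g = - 10 g$)
$- 47 \left(B + X{\left(3 Z{\left(-2 \right)} + t \right)}\right) = - 47 \left(\frac{216}{29} - 10 \left(3 \left(-2\right) + 1\right)\right) = - 47 \left(\frac{216}{29} - 10 \left(-6 + 1\right)\right) = - 47 \left(\frac{216}{29} - -50\right) = - 47 \left(\frac{216}{29} + 50\right) = \left(-47\right) \frac{1666}{29} = - \frac{78302}{29}$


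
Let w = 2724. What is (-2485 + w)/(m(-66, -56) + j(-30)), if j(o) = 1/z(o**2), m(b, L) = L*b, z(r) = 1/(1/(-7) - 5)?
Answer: 1673/25836 ≈ 0.064755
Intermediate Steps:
z(r) = -7/36 (z(r) = 1/(-1/7 - 5) = 1/(-36/7) = -7/36)
j(o) = -36/7 (j(o) = 1/(-7/36) = -36/7)
(-2485 + w)/(m(-66, -56) + j(-30)) = (-2485 + 2724)/(-56*(-66) - 36/7) = 239/(3696 - 36/7) = 239/(25836/7) = 239*(7/25836) = 1673/25836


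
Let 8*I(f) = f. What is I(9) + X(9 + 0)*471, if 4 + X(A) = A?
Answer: 18849/8 ≈ 2356.1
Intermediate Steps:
I(f) = f/8
X(A) = -4 + A
I(9) + X(9 + 0)*471 = (1/8)*9 + (-4 + (9 + 0))*471 = 9/8 + (-4 + 9)*471 = 9/8 + 5*471 = 9/8 + 2355 = 18849/8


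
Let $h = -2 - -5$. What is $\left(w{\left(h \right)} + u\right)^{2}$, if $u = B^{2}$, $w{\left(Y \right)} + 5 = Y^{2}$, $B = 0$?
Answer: $16$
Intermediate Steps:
$h = 3$ ($h = -2 + 5 = 3$)
$w{\left(Y \right)} = -5 + Y^{2}$
$u = 0$ ($u = 0^{2} = 0$)
$\left(w{\left(h \right)} + u\right)^{2} = \left(\left(-5 + 3^{2}\right) + 0\right)^{2} = \left(\left(-5 + 9\right) + 0\right)^{2} = \left(4 + 0\right)^{2} = 4^{2} = 16$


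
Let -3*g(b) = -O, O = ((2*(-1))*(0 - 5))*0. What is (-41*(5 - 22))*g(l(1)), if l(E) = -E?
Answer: 0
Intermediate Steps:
O = 0 (O = -2*(-5)*0 = 10*0 = 0)
g(b) = 0 (g(b) = -(-1)*0/3 = -⅓*0 = 0)
(-41*(5 - 22))*g(l(1)) = -41*(5 - 22)*0 = -41*(-17)*0 = 697*0 = 0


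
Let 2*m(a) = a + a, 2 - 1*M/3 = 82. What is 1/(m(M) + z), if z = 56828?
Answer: 1/56588 ≈ 1.7672e-5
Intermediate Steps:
M = -240 (M = 6 - 3*82 = 6 - 246 = -240)
m(a) = a (m(a) = (a + a)/2 = (2*a)/2 = a)
1/(m(M) + z) = 1/(-240 + 56828) = 1/56588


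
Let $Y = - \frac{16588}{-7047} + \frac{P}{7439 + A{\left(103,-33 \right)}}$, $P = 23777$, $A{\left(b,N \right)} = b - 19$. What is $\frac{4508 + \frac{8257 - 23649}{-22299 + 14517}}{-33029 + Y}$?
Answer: $- \frac{5346649678806}{39149861093179} \approx -0.13657$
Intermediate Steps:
$A{\left(b,N \right)} = -19 + b$
$Y = \frac{10080967}{1828089}$ ($Y = - \frac{16588}{-7047} + \frac{23777}{7439 + \left(-19 + 103\right)} = \left(-16588\right) \left(- \frac{1}{7047}\right) + \frac{23777}{7439 + 84} = \frac{572}{243} + \frac{23777}{7523} = \frac{10080967}{1828089} \approx 5.5145$)
$\frac{4508 + \frac{8257 - 23649}{-22299 + 14517}}{-33029 + Y} = \frac{4508 + \frac{8257 - 23649}{-22299 + 14517}}{-33029 + \frac{10080967}{1828089}} = \frac{4508 - \frac{15392}{-7782}}{- \frac{60369870614}{1828089}} = \left(4508 - - \frac{7696}{3891}\right) \left(- \frac{1828089}{60369870614}\right) = \left(4508 + \frac{7696}{3891}\right) \left(- \frac{1828089}{60369870614}\right) = \frac{17548324}{3891} \left(- \frac{1828089}{60369870614}\right) = - \frac{5346649678806}{39149861093179}$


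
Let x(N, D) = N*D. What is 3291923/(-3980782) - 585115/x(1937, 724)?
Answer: -267144945079/214715419516 ≈ -1.2442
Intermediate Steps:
x(N, D) = D*N
3291923/(-3980782) - 585115/x(1937, 724) = 3291923/(-3980782) - 585115/(724*1937) = 3291923*(-1/3980782) - 585115/1402388 = -3291923/3980782 - 585115*1/1402388 = -3291923/3980782 - 585115/1402388 = -267144945079/214715419516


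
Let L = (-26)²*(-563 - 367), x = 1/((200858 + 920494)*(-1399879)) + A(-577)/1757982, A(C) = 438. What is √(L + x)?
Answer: I*√33247647501908886199915310781050114063742/229967062918097388 ≈ 792.89*I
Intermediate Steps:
x = 114592269204787/459934125836194776 (x = 1/((200858 + 920494)*(-1399879)) + 438/1757982 = -1/1399879/1121352 + 438*(1/1757982) = (1/1121352)*(-1/1399879) + 73/292997 = -1/1569757116408 + 73/292997 = 114592269204787/459934125836194776 ≈ 0.00024915)
L = -628680 (L = 676*(-930) = -628680)
√(L + x) = √(-628680 + 114592269204787/459934125836194776) = √(-289151386116106662570893/459934125836194776) = I*√33247647501908886199915310781050114063742/229967062918097388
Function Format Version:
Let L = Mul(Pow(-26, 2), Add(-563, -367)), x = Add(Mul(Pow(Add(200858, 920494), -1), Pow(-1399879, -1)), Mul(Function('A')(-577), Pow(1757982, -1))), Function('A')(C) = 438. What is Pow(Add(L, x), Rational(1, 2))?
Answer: Mul(Rational(1, 229967062918097388), I, Pow(33247647501908886199915310781050114063742, Rational(1, 2))) ≈ Mul(792.89, I)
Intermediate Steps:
x = Rational(114592269204787, 459934125836194776) (x = Add(Mul(Pow(Add(200858, 920494), -1), Pow(-1399879, -1)), Mul(438, Pow(1757982, -1))) = Add(Mul(Pow(1121352, -1), Rational(-1, 1399879)), Mul(438, Rational(1, 1757982))) = Add(Mul(Rational(1, 1121352), Rational(-1, 1399879)), Rational(73, 292997)) = Add(Rational(-1, 1569757116408), Rational(73, 292997)) = Rational(114592269204787, 459934125836194776) ≈ 0.00024915)
L = -628680 (L = Mul(676, -930) = -628680)
Pow(Add(L, x), Rational(1, 2)) = Pow(Add(-628680, Rational(114592269204787, 459934125836194776)), Rational(1, 2)) = Pow(Rational(-289151386116106662570893, 459934125836194776), Rational(1, 2)) = Mul(Rational(1, 229967062918097388), I, Pow(33247647501908886199915310781050114063742, Rational(1, 2)))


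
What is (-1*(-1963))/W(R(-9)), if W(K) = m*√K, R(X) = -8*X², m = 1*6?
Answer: -1963*I*√2/216 ≈ -12.852*I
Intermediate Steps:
m = 6
W(K) = 6*√K
(-1*(-1963))/W(R(-9)) = (-1*(-1963))/((6*√(-8*(-9)²))) = 1963/((6*√(-8*81))) = 1963/((6*√(-648))) = 1963/((6*(18*I*√2))) = 1963/((108*I*√2)) = 1963*(-I*√2/216) = -1963*I*√2/216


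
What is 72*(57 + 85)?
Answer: 10224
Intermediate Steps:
72*(57 + 85) = 72*142 = 10224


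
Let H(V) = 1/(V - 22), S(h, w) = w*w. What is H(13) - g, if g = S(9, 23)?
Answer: -4762/9 ≈ -529.11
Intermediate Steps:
S(h, w) = w²
g = 529 (g = 23² = 529)
H(V) = 1/(-22 + V)
H(13) - g = 1/(-22 + 13) - 1*529 = 1/(-9) - 529 = -⅑ - 529 = -4762/9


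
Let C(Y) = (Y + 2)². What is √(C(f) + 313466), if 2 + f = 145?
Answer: √334491 ≈ 578.35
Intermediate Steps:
f = 143 (f = -2 + 145 = 143)
C(Y) = (2 + Y)²
√(C(f) + 313466) = √((2 + 143)² + 313466) = √(145² + 313466) = √(21025 + 313466) = √334491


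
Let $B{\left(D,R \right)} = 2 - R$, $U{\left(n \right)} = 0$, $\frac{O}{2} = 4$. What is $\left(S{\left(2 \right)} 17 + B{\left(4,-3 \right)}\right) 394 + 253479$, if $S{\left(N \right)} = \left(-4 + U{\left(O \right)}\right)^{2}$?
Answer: $362617$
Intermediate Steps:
$O = 8$ ($O = 2 \cdot 4 = 8$)
$S{\left(N \right)} = 16$ ($S{\left(N \right)} = \left(-4 + 0\right)^{2} = \left(-4\right)^{2} = 16$)
$\left(S{\left(2 \right)} 17 + B{\left(4,-3 \right)}\right) 394 + 253479 = \left(16 \cdot 17 + \left(2 - -3\right)\right) 394 + 253479 = \left(272 + \left(2 + 3\right)\right) 394 + 253479 = \left(272 + 5\right) 394 + 253479 = 277 \cdot 394 + 253479 = 109138 + 253479 = 362617$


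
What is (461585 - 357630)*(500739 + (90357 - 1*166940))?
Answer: 44093136980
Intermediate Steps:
(461585 - 357630)*(500739 + (90357 - 1*166940)) = 103955*(500739 + (90357 - 166940)) = 103955*(500739 - 76583) = 103955*424156 = 44093136980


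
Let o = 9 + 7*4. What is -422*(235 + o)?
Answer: -114784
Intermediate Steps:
o = 37 (o = 9 + 28 = 37)
-422*(235 + o) = -422*(235 + 37) = -422*272 = -114784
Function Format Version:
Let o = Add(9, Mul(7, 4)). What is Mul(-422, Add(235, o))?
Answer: -114784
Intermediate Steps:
o = 37 (o = Add(9, 28) = 37)
Mul(-422, Add(235, o)) = Mul(-422, Add(235, 37)) = Mul(-422, 272) = -114784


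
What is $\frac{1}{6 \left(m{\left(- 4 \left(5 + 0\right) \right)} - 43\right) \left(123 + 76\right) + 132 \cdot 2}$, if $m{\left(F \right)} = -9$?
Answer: $- \frac{1}{61824} \approx -1.6175 \cdot 10^{-5}$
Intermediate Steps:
$\frac{1}{6 \left(m{\left(- 4 \left(5 + 0\right) \right)} - 43\right) \left(123 + 76\right) + 132 \cdot 2} = \frac{1}{6 \left(-9 - 43\right) \left(123 + 76\right) + 132 \cdot 2} = \frac{1}{6 \left(\left(-52\right) 199\right) + 264} = \frac{1}{6 \left(-10348\right) + 264} = \frac{1}{-62088 + 264} = \frac{1}{-61824} = - \frac{1}{61824}$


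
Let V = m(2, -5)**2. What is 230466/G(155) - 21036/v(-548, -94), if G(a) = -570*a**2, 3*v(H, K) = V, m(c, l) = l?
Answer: -5761483271/2282375 ≈ -2524.3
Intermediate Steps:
V = 25 (V = (-5)**2 = 25)
v(H, K) = 25/3 (v(H, K) = (1/3)*25 = 25/3)
230466/G(155) - 21036/v(-548, -94) = 230466/((-570*155**2)) - 21036/25/3 = 230466/((-570*24025)) - 21036*3/25 = 230466/(-13694250) - 63108/25 = 230466*(-1/13694250) - 63108/25 = -38411/2282375 - 63108/25 = -5761483271/2282375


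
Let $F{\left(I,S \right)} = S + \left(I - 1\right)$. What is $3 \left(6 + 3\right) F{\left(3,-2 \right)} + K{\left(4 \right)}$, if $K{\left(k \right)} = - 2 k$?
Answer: $-8$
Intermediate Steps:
$F{\left(I,S \right)} = -1 + I + S$ ($F{\left(I,S \right)} = S + \left(-1 + I\right) = -1 + I + S$)
$3 \left(6 + 3\right) F{\left(3,-2 \right)} + K{\left(4 \right)} = 3 \left(6 + 3\right) \left(-1 + 3 - 2\right) - 8 = 3 \cdot 9 \cdot 0 - 8 = 27 \cdot 0 - 8 = 0 - 8 = -8$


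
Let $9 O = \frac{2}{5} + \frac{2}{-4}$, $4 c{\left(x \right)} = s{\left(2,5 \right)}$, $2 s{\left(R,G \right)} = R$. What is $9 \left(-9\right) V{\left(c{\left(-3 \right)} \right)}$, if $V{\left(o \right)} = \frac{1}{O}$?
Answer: $7290$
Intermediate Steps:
$s{\left(R,G \right)} = \frac{R}{2}$
$c{\left(x \right)} = \frac{1}{4}$ ($c{\left(x \right)} = \frac{\frac{1}{2} \cdot 2}{4} = \frac{1}{4} \cdot 1 = \frac{1}{4}$)
$O = - \frac{1}{90}$ ($O = \frac{\frac{2}{5} + \frac{2}{-4}}{9} = \frac{2 \cdot \frac{1}{5} + 2 \left(- \frac{1}{4}\right)}{9} = \frac{\frac{2}{5} - \frac{1}{2}}{9} = \frac{1}{9} \left(- \frac{1}{10}\right) = - \frac{1}{90} \approx -0.011111$)
$V{\left(o \right)} = -90$ ($V{\left(o \right)} = \frac{1}{- \frac{1}{90}} = -90$)
$9 \left(-9\right) V{\left(c{\left(-3 \right)} \right)} = 9 \left(-9\right) \left(-90\right) = \left(-81\right) \left(-90\right) = 7290$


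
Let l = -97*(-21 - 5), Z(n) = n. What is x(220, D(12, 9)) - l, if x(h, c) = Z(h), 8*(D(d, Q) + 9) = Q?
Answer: -2302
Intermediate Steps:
D(d, Q) = -9 + Q/8
x(h, c) = h
l = 2522 (l = -97*(-26) = 2522)
x(220, D(12, 9)) - l = 220 - 1*2522 = 220 - 2522 = -2302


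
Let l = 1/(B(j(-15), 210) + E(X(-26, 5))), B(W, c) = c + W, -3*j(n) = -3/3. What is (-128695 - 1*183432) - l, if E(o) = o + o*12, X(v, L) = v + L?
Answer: -58679873/188 ≈ -3.1213e+5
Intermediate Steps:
X(v, L) = L + v
E(o) = 13*o (E(o) = o + 12*o = 13*o)
j(n) = ⅓ (j(n) = -(-1)/3 = -⅓*(-1) = ⅓)
B(W, c) = W + c
l = -3/188 (l = 1/((⅓ + 210) + 13*(5 - 26)) = 1/(631/3 + 13*(-21)) = 1/(631/3 - 273) = 1/(-188/3) = -3/188 ≈ -0.015957)
(-128695 - 1*183432) - l = (-128695 - 1*183432) - 1*(-3/188) = (-128695 - 183432) + 3/188 = -312127 + 3/188 = -58679873/188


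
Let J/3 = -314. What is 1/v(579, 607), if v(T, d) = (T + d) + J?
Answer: 1/244 ≈ 0.0040984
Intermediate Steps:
J = -942 (J = 3*(-314) = -942)
v(T, d) = -942 + T + d (v(T, d) = (T + d) - 942 = -942 + T + d)
1/v(579, 607) = 1/(-942 + 579 + 607) = 1/244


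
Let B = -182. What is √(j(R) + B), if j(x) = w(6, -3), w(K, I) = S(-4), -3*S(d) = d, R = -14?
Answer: I*√1626/3 ≈ 13.441*I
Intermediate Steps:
S(d) = -d/3
w(K, I) = 4/3 (w(K, I) = -⅓*(-4) = 4/3)
j(x) = 4/3
√(j(R) + B) = √(4/3 - 182) = √(-542/3) = I*√1626/3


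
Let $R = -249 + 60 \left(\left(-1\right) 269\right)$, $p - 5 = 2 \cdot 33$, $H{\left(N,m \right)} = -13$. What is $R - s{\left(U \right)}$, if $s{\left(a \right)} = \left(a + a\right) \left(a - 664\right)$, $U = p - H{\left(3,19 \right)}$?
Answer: $81051$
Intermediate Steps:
$p = 71$ ($p = 5 + 2 \cdot 33 = 5 + 66 = 71$)
$U = 84$ ($U = 71 - -13 = 71 + 13 = 84$)
$R = -16389$ ($R = -249 + 60 \left(-269\right) = -249 - 16140 = -16389$)
$s{\left(a \right)} = 2 a \left(-664 + a\right)$
$R - s{\left(U \right)} = -16389 - 2 \cdot 84 \left(-664 + 84\right) = -16389 - 2 \cdot 84 \left(-580\right) = -16389 - -97440 = -16389 + 97440 = 81051$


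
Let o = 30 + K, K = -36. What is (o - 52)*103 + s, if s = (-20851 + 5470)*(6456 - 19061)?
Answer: 193871531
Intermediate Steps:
s = 193877505 (s = -15381*(-12605) = 193877505)
o = -6 (o = 30 - 36 = -6)
(o - 52)*103 + s = (-6 - 52)*103 + 193877505 = -58*103 + 193877505 = -5974 + 193877505 = 193871531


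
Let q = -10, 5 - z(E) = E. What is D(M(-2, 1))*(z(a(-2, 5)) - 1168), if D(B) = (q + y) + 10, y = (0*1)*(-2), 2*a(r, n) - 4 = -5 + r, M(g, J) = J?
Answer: 0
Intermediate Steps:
a(r, n) = -½ + r/2 (a(r, n) = 2 + (-5 + r)/2 = 2 + (-5/2 + r/2) = -½ + r/2)
z(E) = 5 - E
y = 0 (y = 0*(-2) = 0)
D(B) = 0 (D(B) = (-10 + 0) + 10 = -10 + 10 = 0)
D(M(-2, 1))*(z(a(-2, 5)) - 1168) = 0*((5 - (-½ + (½)*(-2))) - 1168) = 0*((5 - (-½ - 1)) - 1168) = 0*((5 - 1*(-3/2)) - 1168) = 0*((5 + 3/2) - 1168) = 0*(13/2 - 1168) = 0*(-2323/2) = 0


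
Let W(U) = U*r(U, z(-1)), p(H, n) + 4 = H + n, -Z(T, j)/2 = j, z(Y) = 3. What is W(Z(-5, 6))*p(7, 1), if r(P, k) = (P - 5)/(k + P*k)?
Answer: -272/11 ≈ -24.727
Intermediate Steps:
Z(T, j) = -2*j
r(P, k) = (-5 + P)/(k + P*k)
p(H, n) = -4 + H + n (p(H, n) = -4 + (H + n) = -4 + H + n)
W(U) = U*(-5 + U)/(3*(1 + U)) (W(U) = U*((-5 + U)/(3*(1 + U))) = U*(-5 + U)/(3*(1 + U)))
W(Z(-5, 6))*p(7, 1) = ((-2*6)*(-5 - 2*6)/(3*(1 - 2*6)))*(-4 + 7 + 1) = ((⅓)*(-12)*(-5 - 12)/(1 - 12))*4 = ((⅓)*(-12)*(-17)/(-11))*4 = ((⅓)*(-12)*(-1/11)*(-17))*4 = -68/11*4 = -272/11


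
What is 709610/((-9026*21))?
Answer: -354805/94773 ≈ -3.7437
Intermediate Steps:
709610/((-9026*21)) = 709610/(-189546) = 709610*(-1/189546) = -354805/94773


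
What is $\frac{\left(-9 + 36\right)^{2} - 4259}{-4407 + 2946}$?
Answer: $\frac{3530}{1461} \approx 2.4162$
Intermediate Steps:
$\frac{\left(-9 + 36\right)^{2} - 4259}{-4407 + 2946} = \frac{27^{2} - 4259}{-1461} = \left(729 - 4259\right) \left(- \frac{1}{1461}\right) = \left(-3530\right) \left(- \frac{1}{1461}\right) = \frac{3530}{1461}$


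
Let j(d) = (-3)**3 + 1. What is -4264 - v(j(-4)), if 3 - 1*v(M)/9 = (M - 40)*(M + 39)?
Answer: -12013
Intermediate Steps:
j(d) = -26 (j(d) = -27 + 1 = -26)
v(M) = 27 - 9*(-40 + M)*(39 + M) (v(M) = 27 - 9*(M - 40)*(M + 39) = 27 - 9*(-40 + M)*(39 + M))
-4264 - v(j(-4)) = -4264 - (14067 - 9*(-26)**2 + 9*(-26)) = -4264 - (14067 - 9*676 - 234) = -4264 - (14067 - 6084 - 234) = -4264 - 1*7749 = -4264 - 7749 = -12013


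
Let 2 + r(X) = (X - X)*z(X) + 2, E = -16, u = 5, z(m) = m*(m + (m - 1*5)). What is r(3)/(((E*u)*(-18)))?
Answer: 0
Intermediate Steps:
z(m) = m*(-5 + 2*m) (z(m) = m*(m + (m - 5)) = m*(m + (-5 + m)) = m*(-5 + 2*m))
r(X) = 0 (r(X) = -2 + ((X - X)*(X*(-5 + 2*X)) + 2) = -2 + (0*(X*(-5 + 2*X)) + 2) = -2 + (0 + 2) = -2 + 2 = 0)
r(3)/(((E*u)*(-18))) = 0/((-16*5*(-18))) = 0/((-80*(-18))) = 0/1440 = 0*(1/1440) = 0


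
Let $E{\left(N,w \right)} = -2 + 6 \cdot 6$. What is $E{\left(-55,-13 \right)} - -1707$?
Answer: $1741$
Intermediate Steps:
$E{\left(N,w \right)} = 34$ ($E{\left(N,w \right)} = -2 + 36 = 34$)
$E{\left(-55,-13 \right)} - -1707 = 34 - -1707 = 34 + 1707 = 1741$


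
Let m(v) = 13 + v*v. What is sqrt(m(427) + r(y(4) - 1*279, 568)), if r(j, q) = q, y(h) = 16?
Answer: sqrt(182910) ≈ 427.68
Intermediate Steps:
m(v) = 13 + v**2
sqrt(m(427) + r(y(4) - 1*279, 568)) = sqrt((13 + 427**2) + 568) = sqrt((13 + 182329) + 568) = sqrt(182342 + 568) = sqrt(182910)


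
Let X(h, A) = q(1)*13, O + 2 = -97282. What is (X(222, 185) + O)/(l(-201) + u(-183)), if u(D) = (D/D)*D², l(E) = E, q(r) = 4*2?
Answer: -24295/8322 ≈ -2.9194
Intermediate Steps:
O = -97284 (O = -2 - 97282 = -97284)
q(r) = 8
X(h, A) = 104 (X(h, A) = 8*13 = 104)
u(D) = D² (u(D) = 1*D² = D²)
(X(222, 185) + O)/(l(-201) + u(-183)) = (104 - 97284)/(-201 + (-183)²) = -97180/(-201 + 33489) = -97180/33288 = -97180*1/33288 = -24295/8322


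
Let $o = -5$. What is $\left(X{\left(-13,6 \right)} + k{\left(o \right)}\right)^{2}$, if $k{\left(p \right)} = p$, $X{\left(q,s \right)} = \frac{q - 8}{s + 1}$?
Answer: $64$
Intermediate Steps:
$X{\left(q,s \right)} = \frac{-8 + q}{1 + s}$
$\left(X{\left(-13,6 \right)} + k{\left(o \right)}\right)^{2} = \left(\frac{-8 - 13}{1 + 6} - 5\right)^{2} = \left(\frac{1}{7} \left(-21\right) - 5\right)^{2} = \left(-3 - 5\right)^{2} = \left(-8\right)^{2} = 64$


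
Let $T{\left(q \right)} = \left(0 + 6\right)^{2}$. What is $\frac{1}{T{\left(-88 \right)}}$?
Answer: $\frac{1}{36} \approx 0.027778$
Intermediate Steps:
$T{\left(q \right)} = 36$ ($T{\left(q \right)} = 6^{2} = 36$)
$\frac{1}{T{\left(-88 \right)}} = \frac{1}{36}$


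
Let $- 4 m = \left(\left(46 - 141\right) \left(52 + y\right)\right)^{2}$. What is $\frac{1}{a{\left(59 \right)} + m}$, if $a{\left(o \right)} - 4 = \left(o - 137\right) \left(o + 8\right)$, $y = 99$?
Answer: $- \frac{4}{205799913} \approx -1.9436 \cdot 10^{-8}$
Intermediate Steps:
$a{\left(o \right)} = 4 + \left(-137 + o\right) \left(8 + o\right)$ ($a{\left(o \right)} = 4 + \left(o - 137\right) \left(o + 8\right) = 4 + \left(-137 + o\right) \left(8 + o\right)$)
$m = - \frac{205779025}{4}$ ($m = - \frac{\left(\left(46 - 141\right) \left(52 + 99\right)\right)^{2}}{4} = - \frac{\left(\left(-95\right) 151\right)^{2}}{4} = - \frac{\left(-14345\right)^{2}}{4} = \left(- \frac{1}{4}\right) 205779025 = - \frac{205779025}{4} \approx -5.1445 \cdot 10^{7}$)
$\frac{1}{a{\left(59 \right)} + m} = \frac{1}{\left(-1092 + 59^{2} - 7611\right) - \frac{205779025}{4}} = \frac{1}{\left(-1092 + 3481 - 7611\right) - \frac{205779025}{4}} = \frac{1}{-5222 - \frac{205779025}{4}} = \frac{1}{- \frac{205799913}{4}} = - \frac{4}{205799913}$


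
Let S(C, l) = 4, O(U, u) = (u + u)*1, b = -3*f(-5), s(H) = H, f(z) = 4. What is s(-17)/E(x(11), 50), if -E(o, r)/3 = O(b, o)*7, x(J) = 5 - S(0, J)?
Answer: 17/42 ≈ 0.40476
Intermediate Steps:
b = -12 (b = -3*4 = -12)
O(U, u) = 2*u (O(U, u) = (2*u)*1 = 2*u)
x(J) = 1 (x(J) = 5 - 1*4 = 5 - 4 = 1)
E(o, r) = -42*o (E(o, r) = -3*2*o*7 = -42*o)
s(-17)/E(x(11), 50) = -17/((-42*1)) = -17/(-42) = -17*(-1/42) = 17/42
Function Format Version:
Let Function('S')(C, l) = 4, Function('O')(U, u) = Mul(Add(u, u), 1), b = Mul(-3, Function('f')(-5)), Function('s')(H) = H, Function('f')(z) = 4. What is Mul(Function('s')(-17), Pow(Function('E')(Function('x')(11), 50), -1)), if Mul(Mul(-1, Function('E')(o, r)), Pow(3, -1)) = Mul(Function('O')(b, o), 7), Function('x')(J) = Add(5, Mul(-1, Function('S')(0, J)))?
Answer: Rational(17, 42) ≈ 0.40476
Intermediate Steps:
b = -12 (b = Mul(-3, 4) = -12)
Function('O')(U, u) = Mul(2, u) (Function('O')(U, u) = Mul(Mul(2, u), 1) = Mul(2, u))
Function('x')(J) = 1 (Function('x')(J) = Add(5, Mul(-1, 4)) = Add(5, -4) = 1)
Function('E')(o, r) = Mul(-42, o) (Function('E')(o, r) = Mul(-3, Mul(Mul(2, o), 7)) = Mul(-3, Mul(14, o)) = Mul(-42, o))
Mul(Function('s')(-17), Pow(Function('E')(Function('x')(11), 50), -1)) = Mul(-17, Pow(Mul(-42, 1), -1)) = Mul(-17, Pow(-42, -1)) = Mul(-17, Rational(-1, 42)) = Rational(17, 42)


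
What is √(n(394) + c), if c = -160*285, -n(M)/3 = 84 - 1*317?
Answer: 3*I*√4989 ≈ 211.9*I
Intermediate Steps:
n(M) = 699 (n(M) = -3*(84 - 1*317) = -3*(84 - 317) = -3*(-233) = 699)
c = -45600
√(n(394) + c) = √(699 - 45600) = √(-44901) = 3*I*√4989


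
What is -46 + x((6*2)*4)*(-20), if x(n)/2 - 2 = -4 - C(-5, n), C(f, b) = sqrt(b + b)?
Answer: 34 + 160*sqrt(6) ≈ 425.92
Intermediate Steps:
C(f, b) = sqrt(2)*sqrt(b) (C(f, b) = sqrt(2*b) = sqrt(2)*sqrt(b))
x(n) = -4 - 2*sqrt(2)*sqrt(n) (x(n) = 4 + 2*(-4 - sqrt(2)*sqrt(n)) = 4 + (-8 - 2*sqrt(2)*sqrt(n)) = -4 - 2*sqrt(2)*sqrt(n))
-46 + x((6*2)*4)*(-20) = -46 + (-4 - 2*sqrt(2)*sqrt((6*2)*4))*(-20) = -46 + (-4 - 2*sqrt(2)*sqrt(12*4))*(-20) = -46 + (-4 - 2*sqrt(2)*sqrt(48))*(-20) = -46 + (-4 - 2*sqrt(2)*4*sqrt(3))*(-20) = -46 + (-4 - 8*sqrt(6))*(-20) = -46 + (80 + 160*sqrt(6)) = 34 + 160*sqrt(6)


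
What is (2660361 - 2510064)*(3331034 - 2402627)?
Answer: 139536786879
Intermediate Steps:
(2660361 - 2510064)*(3331034 - 2402627) = 150297*928407 = 139536786879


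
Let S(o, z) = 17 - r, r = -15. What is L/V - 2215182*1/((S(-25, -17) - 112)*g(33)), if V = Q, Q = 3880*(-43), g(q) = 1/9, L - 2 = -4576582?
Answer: 41582435129/166840 ≈ 2.4924e+5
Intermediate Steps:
L = -4576580 (L = 2 - 4576582 = -4576580)
S(o, z) = 32 (S(o, z) = 17 - 1*(-15) = 17 + 15 = 32)
g(q) = ⅑
Q = -166840
V = -166840
L/V - 2215182*1/((S(-25, -17) - 112)*g(33)) = -4576580/(-166840) - 2215182*9/(32 - 112) = -4576580*(-1/166840) - 2215182/((⅑)*(-80)) = 228829/8342 - 2215182/(-80/9) = 228829/8342 - 2215182*(-9/80) = 228829/8342 + 9968319/40 = 41582435129/166840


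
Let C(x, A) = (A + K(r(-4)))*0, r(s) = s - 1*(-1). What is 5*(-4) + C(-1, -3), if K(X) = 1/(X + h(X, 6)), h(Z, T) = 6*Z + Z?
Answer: -20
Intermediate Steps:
r(s) = 1 + s (r(s) = s + 1 = 1 + s)
h(Z, T) = 7*Z
K(X) = 1/(8*X) (K(X) = 1/(X + 7*X) = 1/(8*X))
C(x, A) = 0 (C(x, A) = (A + 1/(8*(1 - 4)))*0 = (A + (⅛)/(-3))*0 = (A + (⅛)*(-⅓))*0 = (A - 1/24)*0 = (-1/24 + A)*0 = 0)
5*(-4) + C(-1, -3) = 5*(-4) + 0 = -20 + 0 = -20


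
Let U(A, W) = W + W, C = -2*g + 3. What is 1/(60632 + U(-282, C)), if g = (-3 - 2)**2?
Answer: 1/60538 ≈ 1.6519e-5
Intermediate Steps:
g = 25 (g = (-5)**2 = 25)
C = -47 (C = -2*25 + 3 = -50 + 3 = -47)
U(A, W) = 2*W
1/(60632 + U(-282, C)) = 1/(60632 + 2*(-47)) = 1/(60632 - 94) = 1/60538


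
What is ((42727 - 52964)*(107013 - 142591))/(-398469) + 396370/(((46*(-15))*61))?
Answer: -172084707203/186350669 ≈ -923.45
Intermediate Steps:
((42727 - 52964)*(107013 - 142591))/(-398469) + 396370/(((46*(-15))*61)) = -10237*(-35578)*(-1/398469) + 396370/((-690*61)) = 364211986*(-1/398469) + 396370/(-42090) = -364211986/398469 + 396370*(-1/42090) = -364211986/398469 - 39637/4209 = -172084707203/186350669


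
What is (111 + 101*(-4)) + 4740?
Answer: 4447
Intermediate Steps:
(111 + 101*(-4)) + 4740 = (111 - 404) + 4740 = -293 + 4740 = 4447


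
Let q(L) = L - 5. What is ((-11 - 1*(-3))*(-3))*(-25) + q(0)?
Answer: -605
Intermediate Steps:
q(L) = -5 + L
((-11 - 1*(-3))*(-3))*(-25) + q(0) = ((-11 - 1*(-3))*(-3))*(-25) + (-5 + 0) = ((-11 + 3)*(-3))*(-25) - 5 = -8*(-3)*(-25) - 5 = 24*(-25) - 5 = -600 - 5 = -605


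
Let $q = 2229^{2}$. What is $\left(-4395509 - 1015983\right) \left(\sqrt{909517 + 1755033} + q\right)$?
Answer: $-26886678723972 - 27057460 \sqrt{106582} \approx -2.6896 \cdot 10^{13}$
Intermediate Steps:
$q = 4968441$
$\left(-4395509 - 1015983\right) \left(\sqrt{909517 + 1755033} + q\right) = \left(-4395509 - 1015983\right) \left(\sqrt{909517 + 1755033} + 4968441\right) = - 5411492 \left(\sqrt{2664550} + 4968441\right) = - 5411492 \left(5 \sqrt{106582} + 4968441\right) = - 5411492 \left(4968441 + 5 \sqrt{106582}\right) = -26886678723972 - 27057460 \sqrt{106582}$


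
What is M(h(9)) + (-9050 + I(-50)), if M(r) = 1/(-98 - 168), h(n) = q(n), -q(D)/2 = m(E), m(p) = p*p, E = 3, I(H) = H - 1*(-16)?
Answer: -2416345/266 ≈ -9084.0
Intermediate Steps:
I(H) = 16 + H (I(H) = H + 16 = 16 + H)
m(p) = p²
q(D) = -18 (q(D) = -2*3² = -2*9 = -18)
h(n) = -18
M(r) = -1/266 (M(r) = 1/(-266) = -1/266)
M(h(9)) + (-9050 + I(-50)) = -1/266 + (-9050 + (16 - 50)) = -1/266 + (-9050 - 34) = -1/266 - 9084 = -2416345/266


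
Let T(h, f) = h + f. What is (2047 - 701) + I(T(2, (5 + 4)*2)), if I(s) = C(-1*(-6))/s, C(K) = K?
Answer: 13463/10 ≈ 1346.3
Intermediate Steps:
T(h, f) = f + h
I(s) = 6/s (I(s) = (-1*(-6))/s = 6/s)
(2047 - 701) + I(T(2, (5 + 4)*2)) = (2047 - 701) + 6/((5 + 4)*2 + 2) = 1346 + 6/(9*2 + 2) = 1346 + 6/(18 + 2) = 1346 + 6/20 = 1346 + 6*(1/20) = 1346 + 3/10 = 13463/10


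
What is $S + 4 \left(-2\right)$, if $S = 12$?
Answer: $4$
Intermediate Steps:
$S + 4 \left(-2\right) = 12 + 4 \left(-2\right) = 12 - 8 = 4$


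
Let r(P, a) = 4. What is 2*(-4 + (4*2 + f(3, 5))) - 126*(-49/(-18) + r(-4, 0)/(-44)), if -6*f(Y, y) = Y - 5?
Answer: -10655/33 ≈ -322.88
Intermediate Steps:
f(Y, y) = ⅚ - Y/6 (f(Y, y) = -(Y - 5)/6 = -(-5 + Y)/6 = ⅚ - Y/6)
2*(-4 + (4*2 + f(3, 5))) - 126*(-49/(-18) + r(-4, 0)/(-44)) = 2*(-4 + (4*2 + (⅚ - ⅙*3))) - 126*(-49/(-18) + 4/(-44)) = 2*(-4 + (8 + (⅚ - ½))) - 126*(-49*(-1/18) + 4*(-1/44)) = 2*(-4 + (8 + ⅓)) - 126*(49/18 - 1/11) = 2*(-4 + 25/3) - 126*521/198 = 2*(13/3) - 3647/11 = 26/3 - 3647/11 = -10655/33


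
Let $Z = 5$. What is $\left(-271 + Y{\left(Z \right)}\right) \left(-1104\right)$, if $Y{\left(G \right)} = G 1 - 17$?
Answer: $312432$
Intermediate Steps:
$Y{\left(G \right)} = -17 + G$ ($Y{\left(G \right)} = G - 17 = -17 + G$)
$\left(-271 + Y{\left(Z \right)}\right) \left(-1104\right) = \left(-271 + \left(-17 + 5\right)\right) \left(-1104\right) = \left(-271 - 12\right) \left(-1104\right) = \left(-283\right) \left(-1104\right) = 312432$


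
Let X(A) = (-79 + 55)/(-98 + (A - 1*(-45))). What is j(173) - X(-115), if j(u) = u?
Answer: 1210/7 ≈ 172.86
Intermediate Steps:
X(A) = -24/(-53 + A) (X(A) = -24/(-98 + (A + 45)) = -24/(-98 + (45 + A)) = -24/(-53 + A))
j(173) - X(-115) = 173 - (-24)/(-53 - 115) = 173 - (-24)/(-168) = 173 - (-24)*(-1)/168 = 173 - 1*⅐ = 173 - ⅐ = 1210/7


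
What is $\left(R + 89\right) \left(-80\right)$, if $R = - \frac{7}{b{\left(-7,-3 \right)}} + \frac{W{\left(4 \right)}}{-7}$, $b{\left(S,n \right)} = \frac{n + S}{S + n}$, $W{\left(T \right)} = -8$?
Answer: $- \frac{46560}{7} \approx -6651.4$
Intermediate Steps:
$b{\left(S,n \right)} = 1$ ($b{\left(S,n \right)} = \frac{S + n}{S + n} = 1$)
$R = - \frac{41}{7}$ ($R = - \frac{7}{1} - \frac{8}{-7} = \left(-7\right) 1 - - \frac{8}{7} = -7 + \frac{8}{7} = - \frac{41}{7} \approx -5.8571$)
$\left(R + 89\right) \left(-80\right) = \left(- \frac{41}{7} + 89\right) \left(-80\right) = \frac{582}{7} \left(-80\right) = - \frac{46560}{7}$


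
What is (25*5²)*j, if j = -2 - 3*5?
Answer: -10625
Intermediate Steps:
j = -17 (j = -2 - 15 = -17)
(25*5²)*j = (25*5²)*(-17) = (25*25)*(-17) = 625*(-17) = -10625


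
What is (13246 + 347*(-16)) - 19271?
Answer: -11577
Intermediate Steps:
(13246 + 347*(-16)) - 19271 = (13246 - 5552) - 19271 = 7694 - 19271 = -11577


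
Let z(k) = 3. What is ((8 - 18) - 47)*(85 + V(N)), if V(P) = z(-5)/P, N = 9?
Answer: -4864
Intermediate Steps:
V(P) = 3/P
((8 - 18) - 47)*(85 + V(N)) = ((8 - 18) - 47)*(85 + 3/9) = (-10 - 47)*(85 + 3*(⅑)) = -57*(85 + ⅓) = -57*256/3 = -4864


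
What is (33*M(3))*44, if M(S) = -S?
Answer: -4356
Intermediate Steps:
(33*M(3))*44 = (33*(-1*3))*44 = (33*(-3))*44 = -99*44 = -4356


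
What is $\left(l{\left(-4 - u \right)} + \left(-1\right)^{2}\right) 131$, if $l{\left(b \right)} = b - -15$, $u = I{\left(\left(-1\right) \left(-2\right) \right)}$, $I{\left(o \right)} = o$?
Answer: $1310$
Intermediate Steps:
$u = 2$ ($u = \left(-1\right) \left(-2\right) = 2$)
$l{\left(b \right)} = 15 + b$ ($l{\left(b \right)} = b + 15 = 15 + b$)
$\left(l{\left(-4 - u \right)} + \left(-1\right)^{2}\right) 131 = \left(\left(15 - 6\right) + \left(-1\right)^{2}\right) 131 = \left(\left(15 - 6\right) + 1\right) 131 = \left(9 + 1\right) 131 = 10 \cdot 131 = 1310$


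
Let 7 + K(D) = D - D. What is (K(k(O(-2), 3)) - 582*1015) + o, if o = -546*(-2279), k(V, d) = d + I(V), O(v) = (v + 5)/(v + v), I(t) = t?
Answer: 653597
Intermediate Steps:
O(v) = (5 + v)/(2*v) (O(v) = (5 + v)/((2*v)) = (5 + v)*(1/(2*v)) = (5 + v)/(2*v))
k(V, d) = V + d (k(V, d) = d + V = V + d)
K(D) = -7 (K(D) = -7 + (D - D) = -7 + 0 = -7)
o = 1244334
(K(k(O(-2), 3)) - 582*1015) + o = (-7 - 582*1015) + 1244334 = (-7 - 590730) + 1244334 = -590737 + 1244334 = 653597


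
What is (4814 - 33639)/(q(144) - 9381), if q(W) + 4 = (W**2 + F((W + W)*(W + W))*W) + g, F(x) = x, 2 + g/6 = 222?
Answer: -28825/11956607 ≈ -0.0024108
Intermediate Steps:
g = 1320 (g = -12 + 6*222 = -12 + 1332 = 1320)
q(W) = 1316 + W**2 + 4*W**3 (q(W) = -4 + ((W**2 + ((W + W)*(W + W))*W) + 1320) = -4 + ((W**2 + ((2*W)*(2*W))*W) + 1320) = -4 + ((W**2 + (4*W**2)*W) + 1320) = -4 + ((W**2 + 4*W**3) + 1320) = -4 + (1320 + W**2 + 4*W**3) = 1316 + W**2 + 4*W**3)
(4814 - 33639)/(q(144) - 9381) = (4814 - 33639)/((1316 + 144**2 + 4*144**3) - 9381) = -28825/((1316 + 20736 + 4*2985984) - 9381) = -28825/((1316 + 20736 + 11943936) - 9381) = -28825/(11965988 - 9381) = -28825/11956607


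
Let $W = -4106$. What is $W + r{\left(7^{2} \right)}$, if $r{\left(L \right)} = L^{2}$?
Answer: $-1705$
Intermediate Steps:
$W + r{\left(7^{2} \right)} = -4106 + \left(7^{2}\right)^{2} = -4106 + 49^{2} = -4106 + 2401 = -1705$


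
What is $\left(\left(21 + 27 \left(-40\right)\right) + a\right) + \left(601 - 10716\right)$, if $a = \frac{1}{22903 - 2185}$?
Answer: $- \frac{231502931}{20718} \approx -11174.0$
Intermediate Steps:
$a = \frac{1}{20718} \approx 4.8267 \cdot 10^{-5}$
$\left(\left(21 + 27 \left(-40\right)\right) + a\right) + \left(601 - 10716\right) = \left(\left(21 + 27 \left(-40\right)\right) + \frac{1}{20718}\right) + \left(601 - 10716\right) = \left(\left(21 - 1080\right) + \frac{1}{20718}\right) - 10115 = \left(-1059 + \frac{1}{20718}\right) - 10115 = - \frac{21940361}{20718} - 10115 = - \frac{231502931}{20718}$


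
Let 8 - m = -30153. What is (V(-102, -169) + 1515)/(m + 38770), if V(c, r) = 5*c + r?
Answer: 836/68931 ≈ 0.012128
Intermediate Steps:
V(c, r) = r + 5*c
m = 30161 (m = 8 - 1*(-30153) = 8 + 30153 = 30161)
(V(-102, -169) + 1515)/(m + 38770) = ((-169 + 5*(-102)) + 1515)/(30161 + 38770) = ((-169 - 510) + 1515)/68931 = (-679 + 1515)*(1/68931) = 836*(1/68931) = 836/68931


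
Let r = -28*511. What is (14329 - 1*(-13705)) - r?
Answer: 42342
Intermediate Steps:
r = -14308
(14329 - 1*(-13705)) - r = (14329 - 1*(-13705)) - 1*(-14308) = (14329 + 13705) + 14308 = 28034 + 14308 = 42342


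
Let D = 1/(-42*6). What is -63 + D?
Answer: -15877/252 ≈ -63.004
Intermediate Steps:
D = -1/252 (D = 1/(-252) = -1/252 ≈ -0.0039683)
-63 + D = -63 - 1/252 = -15877/252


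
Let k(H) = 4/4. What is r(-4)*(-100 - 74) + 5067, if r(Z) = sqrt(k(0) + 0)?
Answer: 4893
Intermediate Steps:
k(H) = 1 (k(H) = 4*(1/4) = 1)
r(Z) = 1 (r(Z) = sqrt(1 + 0) = sqrt(1) = 1)
r(-4)*(-100 - 74) + 5067 = 1*(-100 - 74) + 5067 = 1*(-174) + 5067 = -174 + 5067 = 4893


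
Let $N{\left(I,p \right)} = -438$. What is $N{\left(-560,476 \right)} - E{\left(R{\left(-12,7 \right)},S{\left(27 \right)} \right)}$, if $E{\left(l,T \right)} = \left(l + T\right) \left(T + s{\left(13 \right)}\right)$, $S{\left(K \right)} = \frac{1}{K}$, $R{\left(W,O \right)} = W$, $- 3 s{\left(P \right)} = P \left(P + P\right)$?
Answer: $- \frac{1301545}{729} \approx -1785.4$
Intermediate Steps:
$s{\left(P \right)} = - \frac{2 P^{2}}{3}$ ($s{\left(P \right)} = - \frac{P \left(P + P\right)}{3} = - \frac{P 2 P}{3} = - \frac{2 P^{2}}{3}$)
$E{\left(l,T \right)} = \left(- \frac{338}{3} + T\right) \left(T + l\right)$ ($E{\left(l,T \right)} = \left(l + T\right) \left(T - \frac{2 \cdot 13^{2}}{3}\right) = \left(T + l\right) \left(T - \frac{338}{3}\right) = \left(T + l\right) \left(- \frac{338}{3} + T\right) = \left(- \frac{338}{3} + T\right) \left(T + l\right)$)
$N{\left(-560,476 \right)} - E{\left(R{\left(-12,7 \right)},S{\left(27 \right)} \right)} = -438 - \left(\left(\frac{1}{27}\right)^{2} - \frac{338}{3 \cdot 27} - -1352 + \frac{1}{27} \left(-12\right)\right) = -438 - \left(\left(\frac{1}{27}\right)^{2} - \frac{338}{81} + 1352 + \frac{1}{27} \left(-12\right)\right) = -438 - \left(\frac{1}{729} - \frac{338}{81} + 1352 - \frac{4}{9}\right) = -438 - \frac{982243}{729} = - \frac{1301545}{729}$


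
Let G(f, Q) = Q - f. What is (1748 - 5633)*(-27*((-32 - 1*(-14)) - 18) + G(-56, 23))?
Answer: -4083135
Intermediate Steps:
(1748 - 5633)*(-27*((-32 - 1*(-14)) - 18) + G(-56, 23)) = (1748 - 5633)*(-27*((-32 - 1*(-14)) - 18) + (23 - 1*(-56))) = -3885*(-27*((-32 + 14) - 18) + (23 + 56)) = -3885*(-27*(-18 - 18) + 79) = -3885*(-27*(-36) + 79) = -3885*(972 + 79) = -3885*1051 = -4083135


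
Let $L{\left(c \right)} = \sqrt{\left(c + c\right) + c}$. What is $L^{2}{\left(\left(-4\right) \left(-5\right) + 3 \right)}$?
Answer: $69$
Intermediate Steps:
$L{\left(c \right)} = \sqrt{3} \sqrt{c}$ ($L{\left(c \right)} = \sqrt{2 c + c} = \sqrt{3 c} = \sqrt{3} \sqrt{c}$)
$L^{2}{\left(\left(-4\right) \left(-5\right) + 3 \right)} = \left(\sqrt{3} \sqrt{\left(-4\right) \left(-5\right) + 3}\right)^{2} = \left(\sqrt{3} \sqrt{20 + 3}\right)^{2} = \left(\sqrt{3} \sqrt{23}\right)^{2} = \left(\sqrt{69}\right)^{2} = 69$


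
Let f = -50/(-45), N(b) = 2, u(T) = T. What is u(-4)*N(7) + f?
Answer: -62/9 ≈ -6.8889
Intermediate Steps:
f = 10/9 (f = -50*(-1/45) = 10/9 ≈ 1.1111)
u(-4)*N(7) + f = -4*2 + 10/9 = -8 + 10/9 = -62/9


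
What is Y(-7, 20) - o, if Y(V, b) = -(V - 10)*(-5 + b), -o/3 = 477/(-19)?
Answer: 3414/19 ≈ 179.68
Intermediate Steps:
o = 1431/19 (o = -1431/(-19) = -1431*(-1)/19 = -3*(-477/19) = 1431/19 ≈ 75.316)
Y(V, b) = -(-10 + V)*(-5 + b)
Y(-7, 20) - o = (-50 + 5*(-7) + 10*20 - 1*(-7)*20) - 1*1431/19 = (-50 - 35 + 200 + 140) - 1431/19 = 255 - 1431/19 = 3414/19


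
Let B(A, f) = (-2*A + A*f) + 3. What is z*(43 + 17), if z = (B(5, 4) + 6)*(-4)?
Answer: -4560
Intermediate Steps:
B(A, f) = 3 - 2*A + A*f
z = -76 (z = ((3 - 2*5 + 5*4) + 6)*(-4) = ((3 - 10 + 20) + 6)*(-4) = (13 + 6)*(-4) = 19*(-4) = -76)
z*(43 + 17) = -76*(43 + 17) = -76*60 = -4560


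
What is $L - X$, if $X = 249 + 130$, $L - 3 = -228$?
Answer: $-604$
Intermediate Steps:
$L = -225$ ($L = 3 - 228 = -225$)
$X = 379$
$L - X = -225 - 379 = -604$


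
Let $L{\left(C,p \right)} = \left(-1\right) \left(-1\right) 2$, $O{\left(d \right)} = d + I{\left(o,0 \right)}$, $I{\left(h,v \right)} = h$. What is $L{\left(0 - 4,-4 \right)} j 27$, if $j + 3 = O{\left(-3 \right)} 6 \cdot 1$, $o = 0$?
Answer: $-1134$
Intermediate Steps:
$O{\left(d \right)} = d$ ($O{\left(d \right)} = d + 0 = d$)
$L{\left(C,p \right)} = 2$ ($L{\left(C,p \right)} = 1 \cdot 2 = 2$)
$j = -21$ ($j = -3 + \left(-3\right) 6 \cdot 1 = -3 - 18 = -21$)
$L{\left(0 - 4,-4 \right)} j 27 = 2 \left(-21\right) 27 = \left(-42\right) 27 = -1134$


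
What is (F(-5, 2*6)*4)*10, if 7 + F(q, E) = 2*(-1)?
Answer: -360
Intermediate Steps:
F(q, E) = -9 (F(q, E) = -7 + 2*(-1) = -7 - 2 = -9)
(F(-5, 2*6)*4)*10 = -9*4*10 = -36*10 = -360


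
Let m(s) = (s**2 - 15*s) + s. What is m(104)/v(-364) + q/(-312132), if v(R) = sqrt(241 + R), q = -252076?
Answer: 63019/78033 - 3120*I*sqrt(123)/41 ≈ 0.80759 - 843.96*I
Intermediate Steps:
m(s) = s**2 - 14*s
m(104)/v(-364) + q/(-312132) = (104*(-14 + 104))/(sqrt(241 - 364)) - 252076/(-312132) = (104*90)/(sqrt(-123)) - 252076*(-1/312132) = 9360/((I*sqrt(123))) + 63019/78033 = 9360*(-I*sqrt(123)/123) + 63019/78033 = -3120*I*sqrt(123)/41 + 63019/78033 = 63019/78033 - 3120*I*sqrt(123)/41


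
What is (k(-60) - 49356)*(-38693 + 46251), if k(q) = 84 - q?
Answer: -371944296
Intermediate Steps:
(k(-60) - 49356)*(-38693 + 46251) = ((84 - 1*(-60)) - 49356)*(-38693 + 46251) = ((84 + 60) - 49356)*7558 = (144 - 49356)*7558 = -49212*7558 = -371944296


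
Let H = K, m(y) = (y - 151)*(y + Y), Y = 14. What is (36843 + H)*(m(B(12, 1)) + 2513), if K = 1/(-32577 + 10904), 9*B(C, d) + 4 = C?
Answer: 17981384073422/1755513 ≈ 1.0243e+7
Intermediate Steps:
B(C, d) = -4/9 + C/9
m(y) = (-151 + y)*(14 + y) (m(y) = (y - 151)*(y + 14) = (-151 + y)*(14 + y))
K = -1/21673 (K = 1/(-21673) = -1/21673 ≈ -4.6140e-5)
H = -1/21673 ≈ -4.6140e-5
(36843 + H)*(m(B(12, 1)) + 2513) = (36843 - 1/21673)*((-2114 + (-4/9 + (1/9)*12)**2 - 137*(-4/9 + (1/9)*12)) + 2513) = 798498338*((-2114 + (-4/9 + 4/3)**2 - 137*(-4/9 + 4/3)) + 2513)/21673 = 798498338*((-2114 + (8/9)**2 - 137*8/9) + 2513)/21673 = 798498338*((-2114 + 64/81 - 1096/9) + 2513)/21673 = 798498338*(-181034/81 + 2513)/21673 = (798498338/21673)*(22519/81) = 17981384073422/1755513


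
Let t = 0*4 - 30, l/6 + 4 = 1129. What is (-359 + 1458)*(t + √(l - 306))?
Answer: -32970 + 6594*√179 ≈ 55252.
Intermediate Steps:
l = 6750 (l = -24 + 6*1129 = -24 + 6774 = 6750)
t = -30 (t = 0 - 30 = -30)
(-359 + 1458)*(t + √(l - 306)) = (-359 + 1458)*(-30 + √(6750 - 306)) = 1099*(-30 + √6444) = 1099*(-30 + 6*√179) = -32970 + 6594*√179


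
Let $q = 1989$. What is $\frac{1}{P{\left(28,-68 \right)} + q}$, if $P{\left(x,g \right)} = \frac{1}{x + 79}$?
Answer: $\frac{107}{212824} \approx 0.00050276$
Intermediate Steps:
$P{\left(x,g \right)} = \frac{1}{79 + x}$
$\frac{1}{P{\left(28,-68 \right)} + q} = \frac{1}{\frac{1}{79 + 28} + 1989} = \frac{1}{\frac{1}{107} + 1989} = \frac{1}{\frac{212824}{107}} = \frac{107}{212824}$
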